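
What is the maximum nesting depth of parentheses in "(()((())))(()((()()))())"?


Input: "(()((())))(()((()()))())"
Tracking depth:
  Position 0 '(': depth becomes 1
  Position 1 '(': depth becomes 2
  Position 2 ')': depth becomes 1
  Position 3 '(': depth becomes 2
  Position 4 '(': depth becomes 3
  Position 5 '(': depth becomes 4
  Position 6 ')': depth becomes 3
  Position 7 ')': depth becomes 2
  Position 8 ')': depth becomes 1
  Position 9 ')': depth becomes 0
  Position 10 '(': depth becomes 1
  Position 11 '(': depth becomes 2
  Position 12 ')': depth becomes 1
  Position 13 '(': depth becomes 2
  Position 14 '(': depth becomes 3
  Position 15 '(': depth becomes 4
  Position 16 ')': depth becomes 3
  Position 17 '(': depth becomes 4
  Position 18 ')': depth becomes 3
  Position 19 ')': depth becomes 2
  Position 20 ')': depth becomes 1
  Position 21 '(': depth becomes 2
  Position 22 ')': depth becomes 1
  Position 23 ')': depth becomes 0
Maximum depth reached: 4

4


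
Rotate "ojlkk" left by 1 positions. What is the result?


Input: "ojlkk", rotate left by 1
First 1 characters: "o"
Remaining characters: "jlkk"
Concatenate remaining + first: "jlkk" + "o" = "jlkko"

jlkko


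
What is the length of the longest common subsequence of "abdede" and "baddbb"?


LCS of "abdede" and "baddbb"
DP table:
           b    a    d    d    b    b
      0    0    0    0    0    0    0
  a   0    0    1    1    1    1    1
  b   0    1    1    1    1    2    2
  d   0    1    1    2    2    2    2
  e   0    1    1    2    2    2    2
  d   0    1    1    2    3    3    3
  e   0    1    1    2    3    3    3
LCS length = dp[6][6] = 3

3


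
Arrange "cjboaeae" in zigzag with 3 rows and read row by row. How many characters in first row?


Zigzag "cjboaeae" into 3 rows:
Placing characters:
  'c' => row 0
  'j' => row 1
  'b' => row 2
  'o' => row 1
  'a' => row 0
  'e' => row 1
  'a' => row 2
  'e' => row 1
Rows:
  Row 0: "ca"
  Row 1: "joee"
  Row 2: "ba"
First row length: 2

2


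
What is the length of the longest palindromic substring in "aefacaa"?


Input: "aefacaa"
Checking substrings for palindromes:
  [3:6] "aca" (len 3) => palindrome
  [5:7] "aa" (len 2) => palindrome
Longest palindromic substring: "aca" with length 3

3


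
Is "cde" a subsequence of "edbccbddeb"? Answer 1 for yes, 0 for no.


Check if "cde" is a subsequence of "edbccbddeb"
Greedy scan:
  Position 0 ('e'): no match needed
  Position 1 ('d'): no match needed
  Position 2 ('b'): no match needed
  Position 3 ('c'): matches sub[0] = 'c'
  Position 4 ('c'): no match needed
  Position 5 ('b'): no match needed
  Position 6 ('d'): matches sub[1] = 'd'
  Position 7 ('d'): no match needed
  Position 8 ('e'): matches sub[2] = 'e'
  Position 9 ('b'): no match needed
All 3 characters matched => is a subsequence

1


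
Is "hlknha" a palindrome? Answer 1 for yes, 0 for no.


Input: hlknha
Reversed: ahnklh
  Compare pos 0 ('h') with pos 5 ('a'): MISMATCH
  Compare pos 1 ('l') with pos 4 ('h'): MISMATCH
  Compare pos 2 ('k') with pos 3 ('n'): MISMATCH
Result: not a palindrome

0


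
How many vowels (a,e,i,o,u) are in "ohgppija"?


Input: ohgppija
Checking each character:
  'o' at position 0: vowel (running total: 1)
  'h' at position 1: consonant
  'g' at position 2: consonant
  'p' at position 3: consonant
  'p' at position 4: consonant
  'i' at position 5: vowel (running total: 2)
  'j' at position 6: consonant
  'a' at position 7: vowel (running total: 3)
Total vowels: 3

3


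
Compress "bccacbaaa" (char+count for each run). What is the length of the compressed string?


Input: bccacbaaa
Runs:
  'b' x 1 => "b1"
  'c' x 2 => "c2"
  'a' x 1 => "a1"
  'c' x 1 => "c1"
  'b' x 1 => "b1"
  'a' x 3 => "a3"
Compressed: "b1c2a1c1b1a3"
Compressed length: 12

12


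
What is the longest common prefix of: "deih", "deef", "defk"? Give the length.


Words: deih, deef, defk
  Position 0: all 'd' => match
  Position 1: all 'e' => match
  Position 2: ('i', 'e', 'f') => mismatch, stop
LCP = "de" (length 2)

2


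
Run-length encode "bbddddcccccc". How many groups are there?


Input: bbddddcccccc
Scanning for consecutive runs:
  Group 1: 'b' x 2 (positions 0-1)
  Group 2: 'd' x 4 (positions 2-5)
  Group 3: 'c' x 6 (positions 6-11)
Total groups: 3

3


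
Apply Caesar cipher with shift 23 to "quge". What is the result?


Caesar cipher: shift "quge" by 23
  'q' (pos 16) + 23 = pos 13 = 'n'
  'u' (pos 20) + 23 = pos 17 = 'r'
  'g' (pos 6) + 23 = pos 3 = 'd'
  'e' (pos 4) + 23 = pos 1 = 'b'
Result: nrdb

nrdb


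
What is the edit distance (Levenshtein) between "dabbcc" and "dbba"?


Computing edit distance: "dabbcc" -> "dbba"
DP table:
           d    b    b    a
      0    1    2    3    4
  d   1    0    1    2    3
  a   2    1    1    2    2
  b   3    2    1    1    2
  b   4    3    2    1    2
  c   5    4    3    2    2
  c   6    5    4    3    3
Edit distance = dp[6][4] = 3

3


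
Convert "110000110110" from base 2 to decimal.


Input: "110000110110" in base 2
Positional expansion:
  Digit '1' (value 1) x 2^11 = 2048
  Digit '1' (value 1) x 2^10 = 1024
  Digit '0' (value 0) x 2^9 = 0
  Digit '0' (value 0) x 2^8 = 0
  Digit '0' (value 0) x 2^7 = 0
  Digit '0' (value 0) x 2^6 = 0
  Digit '1' (value 1) x 2^5 = 32
  Digit '1' (value 1) x 2^4 = 16
  Digit '0' (value 0) x 2^3 = 0
  Digit '1' (value 1) x 2^2 = 4
  Digit '1' (value 1) x 2^1 = 2
  Digit '0' (value 0) x 2^0 = 0
Sum = 3126

3126


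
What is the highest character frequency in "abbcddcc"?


Input: abbcddcc
Character counts:
  'a': 1
  'b': 2
  'c': 3
  'd': 2
Maximum frequency: 3

3


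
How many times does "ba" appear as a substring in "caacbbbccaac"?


Searching for "ba" in "caacbbbccaac"
Scanning each position:
  Position 0: "ca" => no
  Position 1: "aa" => no
  Position 2: "ac" => no
  Position 3: "cb" => no
  Position 4: "bb" => no
  Position 5: "bb" => no
  Position 6: "bc" => no
  Position 7: "cc" => no
  Position 8: "ca" => no
  Position 9: "aa" => no
  Position 10: "ac" => no
Total occurrences: 0

0


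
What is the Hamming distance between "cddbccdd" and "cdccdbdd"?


Comparing "cddbccdd" and "cdccdbdd" position by position:
  Position 0: 'c' vs 'c' => same
  Position 1: 'd' vs 'd' => same
  Position 2: 'd' vs 'c' => differ
  Position 3: 'b' vs 'c' => differ
  Position 4: 'c' vs 'd' => differ
  Position 5: 'c' vs 'b' => differ
  Position 6: 'd' vs 'd' => same
  Position 7: 'd' vs 'd' => same
Total differences (Hamming distance): 4

4


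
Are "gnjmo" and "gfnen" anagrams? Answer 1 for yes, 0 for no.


Strings: "gnjmo", "gfnen"
Sorted first:  gjmno
Sorted second: efgnn
Differ at position 0: 'g' vs 'e' => not anagrams

0


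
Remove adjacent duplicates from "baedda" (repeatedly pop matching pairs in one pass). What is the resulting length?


Input: baedda
Stack-based adjacent duplicate removal:
  Read 'b': push. Stack: b
  Read 'a': push. Stack: ba
  Read 'e': push. Stack: bae
  Read 'd': push. Stack: baed
  Read 'd': matches stack top 'd' => pop. Stack: bae
  Read 'a': push. Stack: baea
Final stack: "baea" (length 4)

4


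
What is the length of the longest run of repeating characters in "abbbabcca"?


Input: "abbbabcca"
Scanning for longest run:
  Position 1 ('b'): new char, reset run to 1
  Position 2 ('b'): continues run of 'b', length=2
  Position 3 ('b'): continues run of 'b', length=3
  Position 4 ('a'): new char, reset run to 1
  Position 5 ('b'): new char, reset run to 1
  Position 6 ('c'): new char, reset run to 1
  Position 7 ('c'): continues run of 'c', length=2
  Position 8 ('a'): new char, reset run to 1
Longest run: 'b' with length 3

3


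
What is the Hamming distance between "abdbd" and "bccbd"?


Comparing "abdbd" and "bccbd" position by position:
  Position 0: 'a' vs 'b' => differ
  Position 1: 'b' vs 'c' => differ
  Position 2: 'd' vs 'c' => differ
  Position 3: 'b' vs 'b' => same
  Position 4: 'd' vs 'd' => same
Total differences (Hamming distance): 3

3


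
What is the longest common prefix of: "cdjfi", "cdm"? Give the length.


Words: cdjfi, cdm
  Position 0: all 'c' => match
  Position 1: all 'd' => match
  Position 2: ('j', 'm') => mismatch, stop
LCP = "cd" (length 2)

2


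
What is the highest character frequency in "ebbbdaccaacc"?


Input: ebbbdaccaacc
Character counts:
  'a': 3
  'b': 3
  'c': 4
  'd': 1
  'e': 1
Maximum frequency: 4

4


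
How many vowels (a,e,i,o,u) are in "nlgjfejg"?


Input: nlgjfejg
Checking each character:
  'n' at position 0: consonant
  'l' at position 1: consonant
  'g' at position 2: consonant
  'j' at position 3: consonant
  'f' at position 4: consonant
  'e' at position 5: vowel (running total: 1)
  'j' at position 6: consonant
  'g' at position 7: consonant
Total vowels: 1

1


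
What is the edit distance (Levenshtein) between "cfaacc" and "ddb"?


Computing edit distance: "cfaacc" -> "ddb"
DP table:
           d    d    b
      0    1    2    3
  c   1    1    2    3
  f   2    2    2    3
  a   3    3    3    3
  a   4    4    4    4
  c   5    5    5    5
  c   6    6    6    6
Edit distance = dp[6][3] = 6

6


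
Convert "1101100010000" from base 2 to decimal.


Input: "1101100010000" in base 2
Positional expansion:
  Digit '1' (value 1) x 2^12 = 4096
  Digit '1' (value 1) x 2^11 = 2048
  Digit '0' (value 0) x 2^10 = 0
  Digit '1' (value 1) x 2^9 = 512
  Digit '1' (value 1) x 2^8 = 256
  Digit '0' (value 0) x 2^7 = 0
  Digit '0' (value 0) x 2^6 = 0
  Digit '0' (value 0) x 2^5 = 0
  Digit '1' (value 1) x 2^4 = 16
  Digit '0' (value 0) x 2^3 = 0
  Digit '0' (value 0) x 2^2 = 0
  Digit '0' (value 0) x 2^1 = 0
  Digit '0' (value 0) x 2^0 = 0
Sum = 6928

6928


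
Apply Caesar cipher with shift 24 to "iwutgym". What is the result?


Caesar cipher: shift "iwutgym" by 24
  'i' (pos 8) + 24 = pos 6 = 'g'
  'w' (pos 22) + 24 = pos 20 = 'u'
  'u' (pos 20) + 24 = pos 18 = 's'
  't' (pos 19) + 24 = pos 17 = 'r'
  'g' (pos 6) + 24 = pos 4 = 'e'
  'y' (pos 24) + 24 = pos 22 = 'w'
  'm' (pos 12) + 24 = pos 10 = 'k'
Result: gusrewk

gusrewk


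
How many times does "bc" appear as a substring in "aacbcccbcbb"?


Searching for "bc" in "aacbcccbcbb"
Scanning each position:
  Position 0: "aa" => no
  Position 1: "ac" => no
  Position 2: "cb" => no
  Position 3: "bc" => MATCH
  Position 4: "cc" => no
  Position 5: "cc" => no
  Position 6: "cb" => no
  Position 7: "bc" => MATCH
  Position 8: "cb" => no
  Position 9: "bb" => no
Total occurrences: 2

2


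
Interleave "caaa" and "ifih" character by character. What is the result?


Interleaving "caaa" and "ifih":
  Position 0: 'c' from first, 'i' from second => "ci"
  Position 1: 'a' from first, 'f' from second => "af"
  Position 2: 'a' from first, 'i' from second => "ai"
  Position 3: 'a' from first, 'h' from second => "ah"
Result: ciafaiah

ciafaiah


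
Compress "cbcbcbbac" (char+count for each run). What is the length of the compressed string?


Input: cbcbcbbac
Runs:
  'c' x 1 => "c1"
  'b' x 1 => "b1"
  'c' x 1 => "c1"
  'b' x 1 => "b1"
  'c' x 1 => "c1"
  'b' x 2 => "b2"
  'a' x 1 => "a1"
  'c' x 1 => "c1"
Compressed: "c1b1c1b1c1b2a1c1"
Compressed length: 16

16


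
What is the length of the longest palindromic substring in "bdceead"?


Input: "bdceead"
Checking substrings for palindromes:
  [3:5] "ee" (len 2) => palindrome
Longest palindromic substring: "ee" with length 2

2


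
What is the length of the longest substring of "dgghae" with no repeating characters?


Input: "dgghae"
Sliding window (track last position of each char):
  Position 0 ('d'): window [0,0] length 1 -- new best
  Position 1 ('g'): window [0,1] length 2 -- new best
  Position 2 ('g'): repeat (last at 1), move window start to 2
  Position 2 ('g'): window [2,2] length 1
  Position 3 ('h'): window [2,3] length 2
  Position 4 ('a'): window [2,4] length 3 -- new best
  Position 5 ('e'): window [2,5] length 4 -- new best
Longest substring with no repeats: "ghae" with length 4

4


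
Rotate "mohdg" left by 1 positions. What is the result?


Input: "mohdg", rotate left by 1
First 1 characters: "m"
Remaining characters: "ohdg"
Concatenate remaining + first: "ohdg" + "m" = "ohdgm"

ohdgm


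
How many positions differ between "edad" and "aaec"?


Comparing "edad" and "aaec" position by position:
  Position 0: 'e' vs 'a' => DIFFER
  Position 1: 'd' vs 'a' => DIFFER
  Position 2: 'a' vs 'e' => DIFFER
  Position 3: 'd' vs 'c' => DIFFER
Positions that differ: 4

4


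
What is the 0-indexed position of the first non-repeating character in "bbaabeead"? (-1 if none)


Input: bbaabeead
Character frequencies:
  'a': 3
  'b': 3
  'd': 1
  'e': 2
Scanning left to right for freq == 1:
  Position 0 ('b'): freq=3, skip
  Position 1 ('b'): freq=3, skip
  Position 2 ('a'): freq=3, skip
  Position 3 ('a'): freq=3, skip
  Position 4 ('b'): freq=3, skip
  Position 5 ('e'): freq=2, skip
  Position 6 ('e'): freq=2, skip
  Position 7 ('a'): freq=3, skip
  Position 8 ('d'): unique! => answer = 8

8


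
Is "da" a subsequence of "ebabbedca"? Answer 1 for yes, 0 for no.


Check if "da" is a subsequence of "ebabbedca"
Greedy scan:
  Position 0 ('e'): no match needed
  Position 1 ('b'): no match needed
  Position 2 ('a'): no match needed
  Position 3 ('b'): no match needed
  Position 4 ('b'): no match needed
  Position 5 ('e'): no match needed
  Position 6 ('d'): matches sub[0] = 'd'
  Position 7 ('c'): no match needed
  Position 8 ('a'): matches sub[1] = 'a'
All 2 characters matched => is a subsequence

1


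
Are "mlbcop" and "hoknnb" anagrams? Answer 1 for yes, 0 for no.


Strings: "mlbcop", "hoknnb"
Sorted first:  bclmop
Sorted second: bhknno
Differ at position 1: 'c' vs 'h' => not anagrams

0


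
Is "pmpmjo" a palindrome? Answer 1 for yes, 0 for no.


Input: pmpmjo
Reversed: ojmpmp
  Compare pos 0 ('p') with pos 5 ('o'): MISMATCH
  Compare pos 1 ('m') with pos 4 ('j'): MISMATCH
  Compare pos 2 ('p') with pos 3 ('m'): MISMATCH
Result: not a palindrome

0


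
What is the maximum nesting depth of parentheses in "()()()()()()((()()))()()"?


Input: "()()()()()()((()()))()()"
Tracking depth:
  Position 0 '(': depth becomes 1
  Position 1 ')': depth becomes 0
  Position 2 '(': depth becomes 1
  Position 3 ')': depth becomes 0
  Position 4 '(': depth becomes 1
  Position 5 ')': depth becomes 0
  Position 6 '(': depth becomes 1
  Position 7 ')': depth becomes 0
  Position 8 '(': depth becomes 1
  Position 9 ')': depth becomes 0
  Position 10 '(': depth becomes 1
  Position 11 ')': depth becomes 0
  Position 12 '(': depth becomes 1
  Position 13 '(': depth becomes 2
  Position 14 '(': depth becomes 3
  Position 15 ')': depth becomes 2
  Position 16 '(': depth becomes 3
  Position 17 ')': depth becomes 2
  Position 18 ')': depth becomes 1
  Position 19 ')': depth becomes 0
  Position 20 '(': depth becomes 1
  Position 21 ')': depth becomes 0
  Position 22 '(': depth becomes 1
  Position 23 ')': depth becomes 0
Maximum depth reached: 3

3


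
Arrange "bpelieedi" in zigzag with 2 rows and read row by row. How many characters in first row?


Zigzag "bpelieedi" into 2 rows:
Placing characters:
  'b' => row 0
  'p' => row 1
  'e' => row 0
  'l' => row 1
  'i' => row 0
  'e' => row 1
  'e' => row 0
  'd' => row 1
  'i' => row 0
Rows:
  Row 0: "beiei"
  Row 1: "pled"
First row length: 5

5


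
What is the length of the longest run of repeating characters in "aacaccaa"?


Input: "aacaccaa"
Scanning for longest run:
  Position 1 ('a'): continues run of 'a', length=2
  Position 2 ('c'): new char, reset run to 1
  Position 3 ('a'): new char, reset run to 1
  Position 4 ('c'): new char, reset run to 1
  Position 5 ('c'): continues run of 'c', length=2
  Position 6 ('a'): new char, reset run to 1
  Position 7 ('a'): continues run of 'a', length=2
Longest run: 'a' with length 2

2


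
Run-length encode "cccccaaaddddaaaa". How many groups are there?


Input: cccccaaaddddaaaa
Scanning for consecutive runs:
  Group 1: 'c' x 5 (positions 0-4)
  Group 2: 'a' x 3 (positions 5-7)
  Group 3: 'd' x 4 (positions 8-11)
  Group 4: 'a' x 4 (positions 12-15)
Total groups: 4

4


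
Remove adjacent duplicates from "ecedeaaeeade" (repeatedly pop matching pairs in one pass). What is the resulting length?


Input: ecedeaaeeade
Stack-based adjacent duplicate removal:
  Read 'e': push. Stack: e
  Read 'c': push. Stack: ec
  Read 'e': push. Stack: ece
  Read 'd': push. Stack: eced
  Read 'e': push. Stack: ecede
  Read 'a': push. Stack: ecedea
  Read 'a': matches stack top 'a' => pop. Stack: ecede
  Read 'e': matches stack top 'e' => pop. Stack: eced
  Read 'e': push. Stack: ecede
  Read 'a': push. Stack: ecedea
  Read 'd': push. Stack: ecedead
  Read 'e': push. Stack: ecedeade
Final stack: "ecedeade" (length 8)

8


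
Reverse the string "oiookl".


Input: oiookl
Reading characters right to left:
  Position 5: 'l'
  Position 4: 'k'
  Position 3: 'o'
  Position 2: 'o'
  Position 1: 'i'
  Position 0: 'o'
Reversed: lkooio

lkooio


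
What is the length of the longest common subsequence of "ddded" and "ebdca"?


LCS of "ddded" and "ebdca"
DP table:
           e    b    d    c    a
      0    0    0    0    0    0
  d   0    0    0    1    1    1
  d   0    0    0    1    1    1
  d   0    0    0    1    1    1
  e   0    1    1    1    1    1
  d   0    1    1    2    2    2
LCS length = dp[5][5] = 2

2


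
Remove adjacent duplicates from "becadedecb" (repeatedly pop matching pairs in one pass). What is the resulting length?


Input: becadedecb
Stack-based adjacent duplicate removal:
  Read 'b': push. Stack: b
  Read 'e': push. Stack: be
  Read 'c': push. Stack: bec
  Read 'a': push. Stack: beca
  Read 'd': push. Stack: becad
  Read 'e': push. Stack: becade
  Read 'd': push. Stack: becaded
  Read 'e': push. Stack: becadede
  Read 'c': push. Stack: becadedec
  Read 'b': push. Stack: becadedecb
Final stack: "becadedecb" (length 10)

10


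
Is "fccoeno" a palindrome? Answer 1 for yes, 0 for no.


Input: fccoeno
Reversed: oneoccf
  Compare pos 0 ('f') with pos 6 ('o'): MISMATCH
  Compare pos 1 ('c') with pos 5 ('n'): MISMATCH
  Compare pos 2 ('c') with pos 4 ('e'): MISMATCH
Result: not a palindrome

0


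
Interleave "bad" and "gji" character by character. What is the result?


Interleaving "bad" and "gji":
  Position 0: 'b' from first, 'g' from second => "bg"
  Position 1: 'a' from first, 'j' from second => "aj"
  Position 2: 'd' from first, 'i' from second => "di"
Result: bgajdi

bgajdi


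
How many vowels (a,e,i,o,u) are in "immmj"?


Input: immmj
Checking each character:
  'i' at position 0: vowel (running total: 1)
  'm' at position 1: consonant
  'm' at position 2: consonant
  'm' at position 3: consonant
  'j' at position 4: consonant
Total vowels: 1

1


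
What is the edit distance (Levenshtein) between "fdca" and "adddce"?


Computing edit distance: "fdca" -> "adddce"
DP table:
           a    d    d    d    c    e
      0    1    2    3    4    5    6
  f   1    1    2    3    4    5    6
  d   2    2    1    2    3    4    5
  c   3    3    2    2    3    3    4
  a   4    3    3    3    3    4    4
Edit distance = dp[4][6] = 4

4


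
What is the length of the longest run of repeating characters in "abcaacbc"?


Input: "abcaacbc"
Scanning for longest run:
  Position 1 ('b'): new char, reset run to 1
  Position 2 ('c'): new char, reset run to 1
  Position 3 ('a'): new char, reset run to 1
  Position 4 ('a'): continues run of 'a', length=2
  Position 5 ('c'): new char, reset run to 1
  Position 6 ('b'): new char, reset run to 1
  Position 7 ('c'): new char, reset run to 1
Longest run: 'a' with length 2

2


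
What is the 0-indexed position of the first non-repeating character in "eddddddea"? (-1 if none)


Input: eddddddea
Character frequencies:
  'a': 1
  'd': 6
  'e': 2
Scanning left to right for freq == 1:
  Position 0 ('e'): freq=2, skip
  Position 1 ('d'): freq=6, skip
  Position 2 ('d'): freq=6, skip
  Position 3 ('d'): freq=6, skip
  Position 4 ('d'): freq=6, skip
  Position 5 ('d'): freq=6, skip
  Position 6 ('d'): freq=6, skip
  Position 7 ('e'): freq=2, skip
  Position 8 ('a'): unique! => answer = 8

8


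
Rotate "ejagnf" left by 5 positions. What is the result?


Input: "ejagnf", rotate left by 5
First 5 characters: "ejagn"
Remaining characters: "f"
Concatenate remaining + first: "f" + "ejagn" = "fejagn"

fejagn


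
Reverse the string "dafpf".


Input: dafpf
Reading characters right to left:
  Position 4: 'f'
  Position 3: 'p'
  Position 2: 'f'
  Position 1: 'a'
  Position 0: 'd'
Reversed: fpfad

fpfad


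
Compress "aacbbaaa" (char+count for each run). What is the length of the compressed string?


Input: aacbbaaa
Runs:
  'a' x 2 => "a2"
  'c' x 1 => "c1"
  'b' x 2 => "b2"
  'a' x 3 => "a3"
Compressed: "a2c1b2a3"
Compressed length: 8

8


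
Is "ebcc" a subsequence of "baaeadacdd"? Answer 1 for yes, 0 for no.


Check if "ebcc" is a subsequence of "baaeadacdd"
Greedy scan:
  Position 0 ('b'): no match needed
  Position 1 ('a'): no match needed
  Position 2 ('a'): no match needed
  Position 3 ('e'): matches sub[0] = 'e'
  Position 4 ('a'): no match needed
  Position 5 ('d'): no match needed
  Position 6 ('a'): no match needed
  Position 7 ('c'): no match needed
  Position 8 ('d'): no match needed
  Position 9 ('d'): no match needed
Only matched 1/4 characters => not a subsequence

0


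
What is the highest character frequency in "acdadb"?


Input: acdadb
Character counts:
  'a': 2
  'b': 1
  'c': 1
  'd': 2
Maximum frequency: 2

2


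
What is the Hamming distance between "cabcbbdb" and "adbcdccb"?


Comparing "cabcbbdb" and "adbcdccb" position by position:
  Position 0: 'c' vs 'a' => differ
  Position 1: 'a' vs 'd' => differ
  Position 2: 'b' vs 'b' => same
  Position 3: 'c' vs 'c' => same
  Position 4: 'b' vs 'd' => differ
  Position 5: 'b' vs 'c' => differ
  Position 6: 'd' vs 'c' => differ
  Position 7: 'b' vs 'b' => same
Total differences (Hamming distance): 5

5


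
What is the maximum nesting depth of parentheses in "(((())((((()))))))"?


Input: "(((())((((()))))))"
Tracking depth:
  Position 0 '(': depth becomes 1
  Position 1 '(': depth becomes 2
  Position 2 '(': depth becomes 3
  Position 3 '(': depth becomes 4
  Position 4 ')': depth becomes 3
  Position 5 ')': depth becomes 2
  Position 6 '(': depth becomes 3
  Position 7 '(': depth becomes 4
  Position 8 '(': depth becomes 5
  Position 9 '(': depth becomes 6
  Position 10 '(': depth becomes 7
  Position 11 ')': depth becomes 6
  Position 12 ')': depth becomes 5
  Position 13 ')': depth becomes 4
  Position 14 ')': depth becomes 3
  Position 15 ')': depth becomes 2
  Position 16 ')': depth becomes 1
  Position 17 ')': depth becomes 0
Maximum depth reached: 7

7


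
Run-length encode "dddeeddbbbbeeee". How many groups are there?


Input: dddeeddbbbbeeee
Scanning for consecutive runs:
  Group 1: 'd' x 3 (positions 0-2)
  Group 2: 'e' x 2 (positions 3-4)
  Group 3: 'd' x 2 (positions 5-6)
  Group 4: 'b' x 4 (positions 7-10)
  Group 5: 'e' x 4 (positions 11-14)
Total groups: 5

5


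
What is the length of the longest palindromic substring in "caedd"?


Input: "caedd"
Checking substrings for palindromes:
  [3:5] "dd" (len 2) => palindrome
Longest palindromic substring: "dd" with length 2

2


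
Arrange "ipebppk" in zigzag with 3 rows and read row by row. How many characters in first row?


Zigzag "ipebppk" into 3 rows:
Placing characters:
  'i' => row 0
  'p' => row 1
  'e' => row 2
  'b' => row 1
  'p' => row 0
  'p' => row 1
  'k' => row 2
Rows:
  Row 0: "ip"
  Row 1: "pbp"
  Row 2: "ek"
First row length: 2

2


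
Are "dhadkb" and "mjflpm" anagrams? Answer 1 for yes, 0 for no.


Strings: "dhadkb", "mjflpm"
Sorted first:  abddhk
Sorted second: fjlmmp
Differ at position 0: 'a' vs 'f' => not anagrams

0


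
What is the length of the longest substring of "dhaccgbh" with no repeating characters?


Input: "dhaccgbh"
Sliding window (track last position of each char):
  Position 0 ('d'): window [0,0] length 1 -- new best
  Position 1 ('h'): window [0,1] length 2 -- new best
  Position 2 ('a'): window [0,2] length 3 -- new best
  Position 3 ('c'): window [0,3] length 4 -- new best
  Position 4 ('c'): repeat (last at 3), move window start to 4
  Position 4 ('c'): window [4,4] length 1
  Position 5 ('g'): window [4,5] length 2
  Position 6 ('b'): window [4,6] length 3
  Position 7 ('h'): window [4,7] length 4
Longest substring with no repeats: "dhac" with length 4

4


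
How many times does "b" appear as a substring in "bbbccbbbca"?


Searching for "b" in "bbbccbbbca"
Scanning each position:
  Position 0: "b" => MATCH
  Position 1: "b" => MATCH
  Position 2: "b" => MATCH
  Position 3: "c" => no
  Position 4: "c" => no
  Position 5: "b" => MATCH
  Position 6: "b" => MATCH
  Position 7: "b" => MATCH
  Position 8: "c" => no
  Position 9: "a" => no
Total occurrences: 6

6


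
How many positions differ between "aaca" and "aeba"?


Comparing "aaca" and "aeba" position by position:
  Position 0: 'a' vs 'a' => same
  Position 1: 'a' vs 'e' => DIFFER
  Position 2: 'c' vs 'b' => DIFFER
  Position 3: 'a' vs 'a' => same
Positions that differ: 2

2


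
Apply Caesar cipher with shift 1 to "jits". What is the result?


Caesar cipher: shift "jits" by 1
  'j' (pos 9) + 1 = pos 10 = 'k'
  'i' (pos 8) + 1 = pos 9 = 'j'
  't' (pos 19) + 1 = pos 20 = 'u'
  's' (pos 18) + 1 = pos 19 = 't'
Result: kjut

kjut


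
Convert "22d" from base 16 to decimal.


Input: "22d" in base 16
Positional expansion:
  Digit '2' (value 2) x 16^2 = 512
  Digit '2' (value 2) x 16^1 = 32
  Digit 'd' (value 13) x 16^0 = 13
Sum = 557

557


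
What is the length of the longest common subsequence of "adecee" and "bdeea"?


LCS of "adecee" and "bdeea"
DP table:
           b    d    e    e    a
      0    0    0    0    0    0
  a   0    0    0    0    0    1
  d   0    0    1    1    1    1
  e   0    0    1    2    2    2
  c   0    0    1    2    2    2
  e   0    0    1    2    3    3
  e   0    0    1    2    3    3
LCS length = dp[6][5] = 3

3


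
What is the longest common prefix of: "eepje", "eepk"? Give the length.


Words: eepje, eepk
  Position 0: all 'e' => match
  Position 1: all 'e' => match
  Position 2: all 'p' => match
  Position 3: ('j', 'k') => mismatch, stop
LCP = "eep" (length 3)

3


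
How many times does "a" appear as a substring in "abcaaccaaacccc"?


Searching for "a" in "abcaaccaaacccc"
Scanning each position:
  Position 0: "a" => MATCH
  Position 1: "b" => no
  Position 2: "c" => no
  Position 3: "a" => MATCH
  Position 4: "a" => MATCH
  Position 5: "c" => no
  Position 6: "c" => no
  Position 7: "a" => MATCH
  Position 8: "a" => MATCH
  Position 9: "a" => MATCH
  Position 10: "c" => no
  Position 11: "c" => no
  Position 12: "c" => no
  Position 13: "c" => no
Total occurrences: 6

6


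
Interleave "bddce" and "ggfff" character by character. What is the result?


Interleaving "bddce" and "ggfff":
  Position 0: 'b' from first, 'g' from second => "bg"
  Position 1: 'd' from first, 'g' from second => "dg"
  Position 2: 'd' from first, 'f' from second => "df"
  Position 3: 'c' from first, 'f' from second => "cf"
  Position 4: 'e' from first, 'f' from second => "ef"
Result: bgdgdfcfef

bgdgdfcfef


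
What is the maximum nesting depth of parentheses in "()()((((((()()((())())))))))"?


Input: "()()((((((()()((())())))))))"
Tracking depth:
  Position 0 '(': depth becomes 1
  Position 1 ')': depth becomes 0
  Position 2 '(': depth becomes 1
  Position 3 ')': depth becomes 0
  Position 4 '(': depth becomes 1
  Position 5 '(': depth becomes 2
  Position 6 '(': depth becomes 3
  Position 7 '(': depth becomes 4
  Position 8 '(': depth becomes 5
  Position 9 '(': depth becomes 6
  Position 10 '(': depth becomes 7
  Position 11 ')': depth becomes 6
  Position 12 '(': depth becomes 7
  Position 13 ')': depth becomes 6
  Position 14 '(': depth becomes 7
  Position 15 '(': depth becomes 8
  Position 16 '(': depth becomes 9
  Position 17 ')': depth becomes 8
  Position 18 ')': depth becomes 7
  Position 19 '(': depth becomes 8
  Position 20 ')': depth becomes 7
  Position 21 ')': depth becomes 6
  Position 22 ')': depth becomes 5
  Position 23 ')': depth becomes 4
  Position 24 ')': depth becomes 3
  Position 25 ')': depth becomes 2
  Position 26 ')': depth becomes 1
  Position 27 ')': depth becomes 0
Maximum depth reached: 9

9


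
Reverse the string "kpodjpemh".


Input: kpodjpemh
Reading characters right to left:
  Position 8: 'h'
  Position 7: 'm'
  Position 6: 'e'
  Position 5: 'p'
  Position 4: 'j'
  Position 3: 'd'
  Position 2: 'o'
  Position 1: 'p'
  Position 0: 'k'
Reversed: hmepjdopk

hmepjdopk


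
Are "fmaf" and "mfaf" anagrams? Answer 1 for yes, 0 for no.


Strings: "fmaf", "mfaf"
Sorted first:  affm
Sorted second: affm
Sorted forms match => anagrams

1


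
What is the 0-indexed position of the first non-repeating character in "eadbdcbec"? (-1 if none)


Input: eadbdcbec
Character frequencies:
  'a': 1
  'b': 2
  'c': 2
  'd': 2
  'e': 2
Scanning left to right for freq == 1:
  Position 0 ('e'): freq=2, skip
  Position 1 ('a'): unique! => answer = 1

1


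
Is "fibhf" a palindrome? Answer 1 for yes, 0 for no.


Input: fibhf
Reversed: fhbif
  Compare pos 0 ('f') with pos 4 ('f'): match
  Compare pos 1 ('i') with pos 3 ('h'): MISMATCH
Result: not a palindrome

0


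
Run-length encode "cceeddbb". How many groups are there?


Input: cceeddbb
Scanning for consecutive runs:
  Group 1: 'c' x 2 (positions 0-1)
  Group 2: 'e' x 2 (positions 2-3)
  Group 3: 'd' x 2 (positions 4-5)
  Group 4: 'b' x 2 (positions 6-7)
Total groups: 4

4


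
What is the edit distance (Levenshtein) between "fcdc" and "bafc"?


Computing edit distance: "fcdc" -> "bafc"
DP table:
           b    a    f    c
      0    1    2    3    4
  f   1    1    2    2    3
  c   2    2    2    3    2
  d   3    3    3    3    3
  c   4    4    4    4    3
Edit distance = dp[4][4] = 3

3


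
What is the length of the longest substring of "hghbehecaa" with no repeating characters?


Input: "hghbehecaa"
Sliding window (track last position of each char):
  Position 0 ('h'): window [0,0] length 1 -- new best
  Position 1 ('g'): window [0,1] length 2 -- new best
  Position 2 ('h'): repeat (last at 0), move window start to 1
  Position 2 ('h'): window [1,2] length 2
  Position 3 ('b'): window [1,3] length 3 -- new best
  Position 4 ('e'): window [1,4] length 4 -- new best
  Position 5 ('h'): repeat (last at 2), move window start to 3
  Position 5 ('h'): window [3,5] length 3
  Position 6 ('e'): repeat (last at 4), move window start to 5
  Position 6 ('e'): window [5,6] length 2
  Position 7 ('c'): window [5,7] length 3
  Position 8 ('a'): window [5,8] length 4
  Position 9 ('a'): repeat (last at 8), move window start to 9
  Position 9 ('a'): window [9,9] length 1
Longest substring with no repeats: "ghbe" with length 4

4


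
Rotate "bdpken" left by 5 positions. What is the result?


Input: "bdpken", rotate left by 5
First 5 characters: "bdpke"
Remaining characters: "n"
Concatenate remaining + first: "n" + "bdpke" = "nbdpke"

nbdpke


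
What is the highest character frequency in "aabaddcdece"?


Input: aabaddcdece
Character counts:
  'a': 3
  'b': 1
  'c': 2
  'd': 3
  'e': 2
Maximum frequency: 3

3


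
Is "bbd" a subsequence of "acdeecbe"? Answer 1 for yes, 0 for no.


Check if "bbd" is a subsequence of "acdeecbe"
Greedy scan:
  Position 0 ('a'): no match needed
  Position 1 ('c'): no match needed
  Position 2 ('d'): no match needed
  Position 3 ('e'): no match needed
  Position 4 ('e'): no match needed
  Position 5 ('c'): no match needed
  Position 6 ('b'): matches sub[0] = 'b'
  Position 7 ('e'): no match needed
Only matched 1/3 characters => not a subsequence

0


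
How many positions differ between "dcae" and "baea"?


Comparing "dcae" and "baea" position by position:
  Position 0: 'd' vs 'b' => DIFFER
  Position 1: 'c' vs 'a' => DIFFER
  Position 2: 'a' vs 'e' => DIFFER
  Position 3: 'e' vs 'a' => DIFFER
Positions that differ: 4

4


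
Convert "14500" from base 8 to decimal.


Input: "14500" in base 8
Positional expansion:
  Digit '1' (value 1) x 8^4 = 4096
  Digit '4' (value 4) x 8^3 = 2048
  Digit '5' (value 5) x 8^2 = 320
  Digit '0' (value 0) x 8^1 = 0
  Digit '0' (value 0) x 8^0 = 0
Sum = 6464

6464


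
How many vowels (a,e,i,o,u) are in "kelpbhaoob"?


Input: kelpbhaoob
Checking each character:
  'k' at position 0: consonant
  'e' at position 1: vowel (running total: 1)
  'l' at position 2: consonant
  'p' at position 3: consonant
  'b' at position 4: consonant
  'h' at position 5: consonant
  'a' at position 6: vowel (running total: 2)
  'o' at position 7: vowel (running total: 3)
  'o' at position 8: vowel (running total: 4)
  'b' at position 9: consonant
Total vowels: 4

4


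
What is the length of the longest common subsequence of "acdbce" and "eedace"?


LCS of "acdbce" and "eedace"
DP table:
           e    e    d    a    c    e
      0    0    0    0    0    0    0
  a   0    0    0    0    1    1    1
  c   0    0    0    0    1    2    2
  d   0    0    0    1    1    2    2
  b   0    0    0    1    1    2    2
  c   0    0    0    1    1    2    2
  e   0    1    1    1    1    2    3
LCS length = dp[6][6] = 3

3


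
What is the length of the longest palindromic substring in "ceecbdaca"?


Input: "ceecbdaca"
Checking substrings for palindromes:
  [0:4] "ceec" (len 4) => palindrome
  [6:9] "aca" (len 3) => palindrome
  [1:3] "ee" (len 2) => palindrome
Longest palindromic substring: "ceec" with length 4

4


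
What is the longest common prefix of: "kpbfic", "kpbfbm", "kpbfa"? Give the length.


Words: kpbfic, kpbfbm, kpbfa
  Position 0: all 'k' => match
  Position 1: all 'p' => match
  Position 2: all 'b' => match
  Position 3: all 'f' => match
  Position 4: ('i', 'b', 'a') => mismatch, stop
LCP = "kpbf" (length 4)

4


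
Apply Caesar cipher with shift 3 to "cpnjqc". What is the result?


Caesar cipher: shift "cpnjqc" by 3
  'c' (pos 2) + 3 = pos 5 = 'f'
  'p' (pos 15) + 3 = pos 18 = 's'
  'n' (pos 13) + 3 = pos 16 = 'q'
  'j' (pos 9) + 3 = pos 12 = 'm'
  'q' (pos 16) + 3 = pos 19 = 't'
  'c' (pos 2) + 3 = pos 5 = 'f'
Result: fsqmtf

fsqmtf


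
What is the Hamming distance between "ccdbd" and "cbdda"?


Comparing "ccdbd" and "cbdda" position by position:
  Position 0: 'c' vs 'c' => same
  Position 1: 'c' vs 'b' => differ
  Position 2: 'd' vs 'd' => same
  Position 3: 'b' vs 'd' => differ
  Position 4: 'd' vs 'a' => differ
Total differences (Hamming distance): 3

3


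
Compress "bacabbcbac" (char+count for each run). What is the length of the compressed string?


Input: bacabbcbac
Runs:
  'b' x 1 => "b1"
  'a' x 1 => "a1"
  'c' x 1 => "c1"
  'a' x 1 => "a1"
  'b' x 2 => "b2"
  'c' x 1 => "c1"
  'b' x 1 => "b1"
  'a' x 1 => "a1"
  'c' x 1 => "c1"
Compressed: "b1a1c1a1b2c1b1a1c1"
Compressed length: 18

18


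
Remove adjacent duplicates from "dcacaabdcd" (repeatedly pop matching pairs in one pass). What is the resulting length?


Input: dcacaabdcd
Stack-based adjacent duplicate removal:
  Read 'd': push. Stack: d
  Read 'c': push. Stack: dc
  Read 'a': push. Stack: dca
  Read 'c': push. Stack: dcac
  Read 'a': push. Stack: dcaca
  Read 'a': matches stack top 'a' => pop. Stack: dcac
  Read 'b': push. Stack: dcacb
  Read 'd': push. Stack: dcacbd
  Read 'c': push. Stack: dcacbdc
  Read 'd': push. Stack: dcacbdcd
Final stack: "dcacbdcd" (length 8)

8


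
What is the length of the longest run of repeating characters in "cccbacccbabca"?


Input: "cccbacccbabca"
Scanning for longest run:
  Position 1 ('c'): continues run of 'c', length=2
  Position 2 ('c'): continues run of 'c', length=3
  Position 3 ('b'): new char, reset run to 1
  Position 4 ('a'): new char, reset run to 1
  Position 5 ('c'): new char, reset run to 1
  Position 6 ('c'): continues run of 'c', length=2
  Position 7 ('c'): continues run of 'c', length=3
  Position 8 ('b'): new char, reset run to 1
  Position 9 ('a'): new char, reset run to 1
  Position 10 ('b'): new char, reset run to 1
  Position 11 ('c'): new char, reset run to 1
  Position 12 ('a'): new char, reset run to 1
Longest run: 'c' with length 3

3


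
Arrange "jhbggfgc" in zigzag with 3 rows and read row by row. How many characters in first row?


Zigzag "jhbggfgc" into 3 rows:
Placing characters:
  'j' => row 0
  'h' => row 1
  'b' => row 2
  'g' => row 1
  'g' => row 0
  'f' => row 1
  'g' => row 2
  'c' => row 1
Rows:
  Row 0: "jg"
  Row 1: "hgfc"
  Row 2: "bg"
First row length: 2

2


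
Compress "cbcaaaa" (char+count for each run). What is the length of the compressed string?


Input: cbcaaaa
Runs:
  'c' x 1 => "c1"
  'b' x 1 => "b1"
  'c' x 1 => "c1"
  'a' x 4 => "a4"
Compressed: "c1b1c1a4"
Compressed length: 8

8


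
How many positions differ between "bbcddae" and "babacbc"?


Comparing "bbcddae" and "babacbc" position by position:
  Position 0: 'b' vs 'b' => same
  Position 1: 'b' vs 'a' => DIFFER
  Position 2: 'c' vs 'b' => DIFFER
  Position 3: 'd' vs 'a' => DIFFER
  Position 4: 'd' vs 'c' => DIFFER
  Position 5: 'a' vs 'b' => DIFFER
  Position 6: 'e' vs 'c' => DIFFER
Positions that differ: 6

6


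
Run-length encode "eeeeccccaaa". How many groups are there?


Input: eeeeccccaaa
Scanning for consecutive runs:
  Group 1: 'e' x 4 (positions 0-3)
  Group 2: 'c' x 4 (positions 4-7)
  Group 3: 'a' x 3 (positions 8-10)
Total groups: 3

3


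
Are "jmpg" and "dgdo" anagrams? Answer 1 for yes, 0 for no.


Strings: "jmpg", "dgdo"
Sorted first:  gjmp
Sorted second: ddgo
Differ at position 0: 'g' vs 'd' => not anagrams

0


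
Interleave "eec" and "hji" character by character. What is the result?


Interleaving "eec" and "hji":
  Position 0: 'e' from first, 'h' from second => "eh"
  Position 1: 'e' from first, 'j' from second => "ej"
  Position 2: 'c' from first, 'i' from second => "ci"
Result: ehejci

ehejci


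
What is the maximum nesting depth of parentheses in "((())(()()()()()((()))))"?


Input: "((())(()()()()()((()))))"
Tracking depth:
  Position 0 '(': depth becomes 1
  Position 1 '(': depth becomes 2
  Position 2 '(': depth becomes 3
  Position 3 ')': depth becomes 2
  Position 4 ')': depth becomes 1
  Position 5 '(': depth becomes 2
  Position 6 '(': depth becomes 3
  Position 7 ')': depth becomes 2
  Position 8 '(': depth becomes 3
  Position 9 ')': depth becomes 2
  Position 10 '(': depth becomes 3
  Position 11 ')': depth becomes 2
  Position 12 '(': depth becomes 3
  Position 13 ')': depth becomes 2
  Position 14 '(': depth becomes 3
  Position 15 ')': depth becomes 2
  Position 16 '(': depth becomes 3
  Position 17 '(': depth becomes 4
  Position 18 '(': depth becomes 5
  Position 19 ')': depth becomes 4
  Position 20 ')': depth becomes 3
  Position 21 ')': depth becomes 2
  Position 22 ')': depth becomes 1
  Position 23 ')': depth becomes 0
Maximum depth reached: 5

5


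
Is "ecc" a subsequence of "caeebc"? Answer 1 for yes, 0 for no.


Check if "ecc" is a subsequence of "caeebc"
Greedy scan:
  Position 0 ('c'): no match needed
  Position 1 ('a'): no match needed
  Position 2 ('e'): matches sub[0] = 'e'
  Position 3 ('e'): no match needed
  Position 4 ('b'): no match needed
  Position 5 ('c'): matches sub[1] = 'c'
Only matched 2/3 characters => not a subsequence

0


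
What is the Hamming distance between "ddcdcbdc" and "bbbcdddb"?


Comparing "ddcdcbdc" and "bbbcdddb" position by position:
  Position 0: 'd' vs 'b' => differ
  Position 1: 'd' vs 'b' => differ
  Position 2: 'c' vs 'b' => differ
  Position 3: 'd' vs 'c' => differ
  Position 4: 'c' vs 'd' => differ
  Position 5: 'b' vs 'd' => differ
  Position 6: 'd' vs 'd' => same
  Position 7: 'c' vs 'b' => differ
Total differences (Hamming distance): 7

7


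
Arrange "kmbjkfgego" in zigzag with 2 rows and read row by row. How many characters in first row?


Zigzag "kmbjkfgego" into 2 rows:
Placing characters:
  'k' => row 0
  'm' => row 1
  'b' => row 0
  'j' => row 1
  'k' => row 0
  'f' => row 1
  'g' => row 0
  'e' => row 1
  'g' => row 0
  'o' => row 1
Rows:
  Row 0: "kbkgg"
  Row 1: "mjfeo"
First row length: 5

5
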